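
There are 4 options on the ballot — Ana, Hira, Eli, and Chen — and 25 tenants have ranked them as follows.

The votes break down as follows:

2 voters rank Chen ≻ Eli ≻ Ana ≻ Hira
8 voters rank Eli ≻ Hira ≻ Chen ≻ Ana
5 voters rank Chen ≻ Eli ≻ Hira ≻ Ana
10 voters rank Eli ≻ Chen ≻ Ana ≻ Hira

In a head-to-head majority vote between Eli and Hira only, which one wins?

Ballots ranking Eli above Hira: 2+8+5+10 = 25.
Ballots ranking Hira above Eli: 0.
Eli wins the head-to-head, 25–0.

Eli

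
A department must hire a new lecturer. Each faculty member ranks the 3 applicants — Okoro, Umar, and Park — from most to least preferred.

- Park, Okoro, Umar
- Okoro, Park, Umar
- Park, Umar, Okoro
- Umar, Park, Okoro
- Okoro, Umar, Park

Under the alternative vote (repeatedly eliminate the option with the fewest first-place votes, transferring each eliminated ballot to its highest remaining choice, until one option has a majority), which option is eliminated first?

Umar

Round 1: Okoro 2, Park 2, Umar 1. Umar has the fewest and is eliminated.
Round 2: Park 3, Okoro 2. Park has a majority.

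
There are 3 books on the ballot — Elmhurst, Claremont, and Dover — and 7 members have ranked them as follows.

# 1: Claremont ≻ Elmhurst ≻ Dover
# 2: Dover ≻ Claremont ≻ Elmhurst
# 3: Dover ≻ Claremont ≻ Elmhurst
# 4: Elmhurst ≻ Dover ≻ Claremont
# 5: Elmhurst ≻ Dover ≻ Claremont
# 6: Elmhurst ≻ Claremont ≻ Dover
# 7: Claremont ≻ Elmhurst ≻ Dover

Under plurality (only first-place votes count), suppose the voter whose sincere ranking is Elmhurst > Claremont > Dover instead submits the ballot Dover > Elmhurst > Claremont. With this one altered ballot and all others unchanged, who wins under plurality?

First-place totals with the altered ballot: Elmhurst 2, Claremont 2, Dover 3.
The switch changes the winner from Elmhurst to Dover.

Dover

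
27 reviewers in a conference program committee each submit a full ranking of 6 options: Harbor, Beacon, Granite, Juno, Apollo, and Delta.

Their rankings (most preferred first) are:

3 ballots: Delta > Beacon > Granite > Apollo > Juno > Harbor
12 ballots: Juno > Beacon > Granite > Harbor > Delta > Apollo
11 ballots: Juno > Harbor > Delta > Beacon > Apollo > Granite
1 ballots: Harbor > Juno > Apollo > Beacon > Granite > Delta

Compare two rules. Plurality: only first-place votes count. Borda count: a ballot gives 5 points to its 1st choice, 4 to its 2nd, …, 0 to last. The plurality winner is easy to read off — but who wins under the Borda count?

Plurality first-place counts: Harbor 1, Beacon 0, Granite 0, Juno 23, Apollo 0, Delta 3 → Juno.
Borda totals: Harbor 73, Beacon 84, Granite 46, Juno 122, Apollo 20, Delta 60 → Juno.

Juno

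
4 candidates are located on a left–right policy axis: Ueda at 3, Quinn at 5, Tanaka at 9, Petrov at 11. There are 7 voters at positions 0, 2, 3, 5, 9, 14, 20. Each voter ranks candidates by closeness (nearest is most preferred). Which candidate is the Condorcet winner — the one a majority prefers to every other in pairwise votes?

Quinn

With single-peaked preferences on a line, the Condorcet winner is the candidate closest to the median voter.
The median voter (position 5) is closest to Quinn at 5.
Check: Quinn vs Tanaka — voters closer to Quinn: 4 of 7.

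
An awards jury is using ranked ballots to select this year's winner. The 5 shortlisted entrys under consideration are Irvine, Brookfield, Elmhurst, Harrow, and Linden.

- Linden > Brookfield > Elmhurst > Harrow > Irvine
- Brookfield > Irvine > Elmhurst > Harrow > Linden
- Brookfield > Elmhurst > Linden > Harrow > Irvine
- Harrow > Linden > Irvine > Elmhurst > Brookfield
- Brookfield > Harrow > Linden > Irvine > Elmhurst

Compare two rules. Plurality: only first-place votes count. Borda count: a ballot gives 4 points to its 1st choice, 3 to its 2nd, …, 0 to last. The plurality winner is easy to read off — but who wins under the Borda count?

Brookfield

Plurality first-place counts: Irvine 0, Brookfield 3, Elmhurst 0, Harrow 1, Linden 1 → Brookfield.
Borda totals: Irvine 6, Brookfield 15, Elmhurst 8, Harrow 10, Linden 11 → Brookfield.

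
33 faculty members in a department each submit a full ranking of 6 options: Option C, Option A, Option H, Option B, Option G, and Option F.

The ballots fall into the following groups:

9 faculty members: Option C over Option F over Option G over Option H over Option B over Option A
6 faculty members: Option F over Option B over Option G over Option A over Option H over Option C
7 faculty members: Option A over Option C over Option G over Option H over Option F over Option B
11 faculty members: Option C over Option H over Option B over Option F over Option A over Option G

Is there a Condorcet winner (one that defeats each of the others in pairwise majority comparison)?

Yes

Head-to-head results (33 voters total):
Option C vs Option A: Option C wins 20–13.
Option C vs Option H: Option C wins 27–6.
Option C vs Option B: Option C wins 27–6.
Option C vs Option G: Option C wins 27–6.
Option C vs Option F: Option C wins 27–6.
Option A vs Option H: Option H wins 20–13.
Option A vs Option B: Option B wins 26–7.
Option A vs Option G: Option A wins 18–15.
Option A vs Option F: Option F wins 26–7.
Option H vs Option B: Option H wins 27–6.
Option H vs Option G: Option G wins 22–11.
Option H vs Option F: Option H wins 18–15.
Option B vs Option G: Option B wins 17–16.
Option B vs Option F: Option F wins 22–11.
Option G vs Option F: Option F wins 26–7.
Option C beats each rival — Option A (20–13), Option H (27–6), Option B (27–6), Option G (27–6), Option F (27–6) — so Option C is the Condorcet winner.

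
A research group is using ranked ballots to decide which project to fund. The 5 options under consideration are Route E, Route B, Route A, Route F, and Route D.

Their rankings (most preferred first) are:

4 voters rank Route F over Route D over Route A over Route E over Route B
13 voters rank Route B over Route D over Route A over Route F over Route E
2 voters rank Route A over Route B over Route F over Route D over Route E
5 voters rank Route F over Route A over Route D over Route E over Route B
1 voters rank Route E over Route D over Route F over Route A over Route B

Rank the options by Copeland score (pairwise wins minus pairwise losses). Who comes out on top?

Route B

Pairwise results:
  Route E vs Route B: Route B wins 15–10.
  Route E vs Route A: Route A wins 24–1.
  Route E vs Route F: Route F wins 24–1.
  Route E vs Route D: Route D wins 24–1.
  Route B vs Route A: Route B wins 13–12.
  Route B vs Route F: Route B wins 15–10.
  Route B vs Route D: Route B wins 15–10.
  Route A vs Route F: Route A wins 15–10.
  Route A vs Route D: Route D wins 18–7.
  Route F vs Route D: Route D wins 14–11.
Copeland scores (wins − losses):
  Route E: 0 − 4 = -4
  Route B: 4 − 0 = 4
  Route A: 2 − 2 = 0
  Route F: 1 − 3 = -2
  Route D: 3 − 1 = 2
Route B has the best Copeland score.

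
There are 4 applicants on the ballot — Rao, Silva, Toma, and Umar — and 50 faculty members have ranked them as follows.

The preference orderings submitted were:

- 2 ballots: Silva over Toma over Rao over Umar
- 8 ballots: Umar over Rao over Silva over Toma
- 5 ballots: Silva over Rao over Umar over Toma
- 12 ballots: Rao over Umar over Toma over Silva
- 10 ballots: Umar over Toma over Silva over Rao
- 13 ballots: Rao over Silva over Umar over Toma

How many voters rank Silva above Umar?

Ballots ranking Silva above Umar: 2+5+13 = 20.
Ballots ranking Umar above Silva: 8+12+10 = 30.
So 20 of 50 voters prefer Silva to Umar.

20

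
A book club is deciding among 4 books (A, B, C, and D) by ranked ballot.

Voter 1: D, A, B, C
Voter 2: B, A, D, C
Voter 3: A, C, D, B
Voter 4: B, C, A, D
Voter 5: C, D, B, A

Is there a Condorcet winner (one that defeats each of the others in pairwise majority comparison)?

No

Head-to-head results (5 voters total):
A vs B: B wins 3–2.
A vs C: A wins 3–2.
A vs D: A wins 3–2.
B vs C: B wins 3–2.
B vs D: D wins 3–2.
C vs D: C wins 3–2.
No candidate beats all others: A beats D beats B beats A, a majority cycle.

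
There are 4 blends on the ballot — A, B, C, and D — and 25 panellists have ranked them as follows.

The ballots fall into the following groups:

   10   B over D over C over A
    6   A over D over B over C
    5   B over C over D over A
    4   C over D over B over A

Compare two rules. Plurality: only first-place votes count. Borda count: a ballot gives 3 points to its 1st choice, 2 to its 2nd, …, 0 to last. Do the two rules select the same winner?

Plurality first-place counts: A 6, B 15, C 4, D 0 → B.
Borda totals: A 18, B 55, C 32, D 45 → B.
The two rules agree on B.

Yes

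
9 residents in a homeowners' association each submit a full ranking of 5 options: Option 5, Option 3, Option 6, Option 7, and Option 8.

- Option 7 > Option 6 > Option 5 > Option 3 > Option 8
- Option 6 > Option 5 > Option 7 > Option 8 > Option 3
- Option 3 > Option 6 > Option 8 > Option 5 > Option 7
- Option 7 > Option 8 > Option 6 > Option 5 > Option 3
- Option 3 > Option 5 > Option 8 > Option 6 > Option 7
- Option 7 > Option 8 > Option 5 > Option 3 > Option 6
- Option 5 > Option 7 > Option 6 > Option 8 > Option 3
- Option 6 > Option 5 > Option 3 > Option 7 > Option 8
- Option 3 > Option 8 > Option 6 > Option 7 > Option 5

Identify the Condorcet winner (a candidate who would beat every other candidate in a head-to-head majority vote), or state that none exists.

Head-to-head results (9 voters total):
Option 5 vs Option 3: Option 5 wins 6–3.
Option 5 vs Option 6: Option 6 wins 6–3.
Option 5 vs Option 7: Option 5 wins 5–4.
Option 5 vs Option 8: Option 5 wins 5–4.
Option 3 vs Option 6: Option 6 wins 5–4.
Option 3 vs Option 7: Option 7 wins 5–4.
Option 3 vs Option 8: Option 3 wins 5–4.
Option 6 vs Option 7: Option 6 wins 5–4.
Option 6 vs Option 8: Option 6 wins 5–4.
Option 7 vs Option 8: Option 7 wins 6–3.
Option 6 beats each rival — Option 5 (6–3), Option 3 (5–4), Option 7 (5–4), Option 8 (5–4) — so Option 6 is the Condorcet winner.

Option 6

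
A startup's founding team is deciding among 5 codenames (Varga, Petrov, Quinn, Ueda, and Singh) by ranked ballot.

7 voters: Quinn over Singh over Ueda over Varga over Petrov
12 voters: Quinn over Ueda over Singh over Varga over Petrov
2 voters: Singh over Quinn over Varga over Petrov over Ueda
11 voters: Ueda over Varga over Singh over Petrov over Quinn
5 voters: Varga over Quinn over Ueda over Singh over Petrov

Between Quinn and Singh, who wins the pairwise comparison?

Quinn

Ballots ranking Quinn above Singh: 7+12+5 = 24.
Ballots ranking Singh above Quinn: 2+11 = 13.
Quinn wins the head-to-head, 24–13.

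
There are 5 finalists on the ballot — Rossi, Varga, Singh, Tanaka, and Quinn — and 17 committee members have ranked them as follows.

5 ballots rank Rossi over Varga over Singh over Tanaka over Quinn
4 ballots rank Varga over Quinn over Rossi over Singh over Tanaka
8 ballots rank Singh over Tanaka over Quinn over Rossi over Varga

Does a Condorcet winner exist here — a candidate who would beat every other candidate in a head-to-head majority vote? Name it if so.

Head-to-head results (17 voters total):
Rossi vs Varga: Rossi wins 13–4.
Rossi vs Singh: Rossi wins 9–8.
Rossi vs Tanaka: Rossi wins 9–8.
Rossi vs Quinn: Quinn wins 12–5.
Varga vs Singh: Varga wins 9–8.
Varga vs Tanaka: Varga wins 9–8.
Varga vs Quinn: Varga wins 9–8.
Singh vs Tanaka: Singh wins 17–0.
Singh vs Quinn: Singh wins 13–4.
Tanaka vs Quinn: Tanaka wins 13–4.
No candidate beats all others: Rossi beats Varga beats Quinn beats Rossi, a majority cycle.

None — there is no Condorcet winner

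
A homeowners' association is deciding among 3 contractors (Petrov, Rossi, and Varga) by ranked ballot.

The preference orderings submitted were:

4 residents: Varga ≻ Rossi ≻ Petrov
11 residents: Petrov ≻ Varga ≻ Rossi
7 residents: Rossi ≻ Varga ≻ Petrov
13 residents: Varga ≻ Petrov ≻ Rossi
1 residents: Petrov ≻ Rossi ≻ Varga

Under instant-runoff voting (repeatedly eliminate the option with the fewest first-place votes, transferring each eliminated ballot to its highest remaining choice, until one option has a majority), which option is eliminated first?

Round 1: Varga 17, Petrov 12, Rossi 7. Rossi has the fewest and is eliminated.
Round 2: Varga 24, Petrov 12. Varga has a majority.

Rossi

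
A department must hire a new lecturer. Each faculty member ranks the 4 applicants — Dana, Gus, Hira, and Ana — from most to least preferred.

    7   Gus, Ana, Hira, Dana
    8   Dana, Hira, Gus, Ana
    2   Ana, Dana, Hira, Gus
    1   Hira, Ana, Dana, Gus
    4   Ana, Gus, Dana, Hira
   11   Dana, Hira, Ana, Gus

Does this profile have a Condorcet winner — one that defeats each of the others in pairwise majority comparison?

Head-to-head results (33 voters total):
Dana vs Gus: Dana wins 22–11.
Dana vs Hira: Dana wins 25–8.
Dana vs Ana: Dana wins 19–14.
Gus vs Hira: Hira wins 22–11.
Gus vs Ana: Ana wins 18–15.
Hira vs Ana: Hira wins 20–13.
Dana beats each rival — Gus (22–11), Hira (25–8), Ana (19–14) — so Dana is the Condorcet winner.

Yes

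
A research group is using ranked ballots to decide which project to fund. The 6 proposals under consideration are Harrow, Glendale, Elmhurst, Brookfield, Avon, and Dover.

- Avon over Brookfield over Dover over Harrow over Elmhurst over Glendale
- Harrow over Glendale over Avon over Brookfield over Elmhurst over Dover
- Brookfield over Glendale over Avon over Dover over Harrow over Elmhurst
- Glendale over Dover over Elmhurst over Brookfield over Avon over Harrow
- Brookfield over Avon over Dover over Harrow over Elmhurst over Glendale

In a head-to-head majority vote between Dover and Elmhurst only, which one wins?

Ballots ranking Dover above Elmhurst: 4.
Ballots ranking Elmhurst above Dover: 1.
Dover wins the head-to-head, 4–1.

Dover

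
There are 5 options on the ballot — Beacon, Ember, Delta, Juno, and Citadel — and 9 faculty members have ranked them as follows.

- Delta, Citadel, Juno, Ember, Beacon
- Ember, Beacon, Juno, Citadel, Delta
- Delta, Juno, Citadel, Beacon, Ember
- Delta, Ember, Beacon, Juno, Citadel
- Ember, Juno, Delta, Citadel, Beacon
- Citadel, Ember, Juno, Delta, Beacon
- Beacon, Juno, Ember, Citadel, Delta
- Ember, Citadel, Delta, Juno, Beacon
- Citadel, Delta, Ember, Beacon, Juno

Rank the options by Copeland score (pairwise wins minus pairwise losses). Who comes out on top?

Ember

Pairwise results:
  Beacon vs Ember: Ember wins 7–2.
  Beacon vs Delta: Delta wins 7–2.
  Beacon vs Juno: Juno wins 5–4.
  Beacon vs Citadel: Citadel wins 6–3.
  Ember vs Delta: Ember wins 5–4.
  Ember vs Juno: Ember wins 6–3.
  Ember vs Citadel: Ember wins 5–4.
  Delta vs Juno: Delta wins 5–4.
  Delta vs Citadel: Citadel wins 5–4.
  Juno vs Citadel: Juno wins 5–4.
Copeland scores (wins − losses):
  Beacon: 0 − 4 = -4
  Ember: 4 − 0 = 4
  Delta: 2 − 2 = 0
  Juno: 2 − 2 = 0
  Citadel: 2 − 2 = 0
Ember has the best Copeland score.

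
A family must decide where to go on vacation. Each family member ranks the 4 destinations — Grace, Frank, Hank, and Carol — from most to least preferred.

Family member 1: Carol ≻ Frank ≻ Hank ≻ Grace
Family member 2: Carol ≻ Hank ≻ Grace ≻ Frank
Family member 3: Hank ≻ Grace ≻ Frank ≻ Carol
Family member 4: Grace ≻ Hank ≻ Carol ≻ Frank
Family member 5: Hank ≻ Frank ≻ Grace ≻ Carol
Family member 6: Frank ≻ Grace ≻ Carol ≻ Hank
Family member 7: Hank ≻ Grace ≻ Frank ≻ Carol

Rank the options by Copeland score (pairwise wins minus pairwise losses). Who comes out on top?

Hank

Pairwise results:
  Grace vs Frank: Grace wins 4–3.
  Grace vs Hank: Hank wins 5–2.
  Grace vs Carol: Grace wins 5–2.
  Frank vs Hank: Hank wins 5–2.
  Frank vs Carol: Frank wins 4–3.
  Hank vs Carol: Hank wins 4–3.
Copeland scores (wins − losses):
  Grace: 2 − 1 = 1
  Frank: 1 − 2 = -1
  Hank: 3 − 0 = 3
  Carol: 0 − 3 = -3
Hank has the best Copeland score.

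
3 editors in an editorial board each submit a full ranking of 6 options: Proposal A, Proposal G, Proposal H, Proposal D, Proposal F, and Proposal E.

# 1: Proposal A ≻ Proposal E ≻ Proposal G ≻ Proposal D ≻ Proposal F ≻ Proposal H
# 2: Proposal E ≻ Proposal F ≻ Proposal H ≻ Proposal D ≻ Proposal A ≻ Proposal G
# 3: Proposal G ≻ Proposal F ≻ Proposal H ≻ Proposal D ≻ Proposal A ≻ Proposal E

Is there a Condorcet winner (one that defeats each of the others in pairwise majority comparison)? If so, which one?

Head-to-head results (3 voters total):
Proposal A vs Proposal G: Proposal A wins 2–1.
Proposal A vs Proposal H: Proposal H wins 2–1.
Proposal A vs Proposal D: Proposal D wins 2–1.
Proposal A vs Proposal F: Proposal F wins 2–1.
Proposal A vs Proposal E: Proposal A wins 2–1.
Proposal G vs Proposal H: Proposal G wins 2–1.
Proposal G vs Proposal D: Proposal G wins 2–1.
Proposal G vs Proposal F: Proposal G wins 2–1.
Proposal G vs Proposal E: Proposal E wins 2–1.
Proposal H vs Proposal D: Proposal H wins 2–1.
Proposal H vs Proposal F: Proposal F wins 3–0.
Proposal H vs Proposal E: Proposal E wins 2–1.
Proposal D vs Proposal F: Proposal F wins 2–1.
Proposal D vs Proposal E: Proposal E wins 2–1.
Proposal F vs Proposal E: Proposal E wins 2–1.
No candidate beats all others: Proposal A beats Proposal G beats Proposal H beats Proposal A, a majority cycle.

None — there is no Condorcet winner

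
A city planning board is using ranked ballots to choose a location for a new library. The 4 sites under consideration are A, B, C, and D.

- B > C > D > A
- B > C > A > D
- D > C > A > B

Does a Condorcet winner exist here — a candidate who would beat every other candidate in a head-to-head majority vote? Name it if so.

Head-to-head results (3 voters total):
A vs B: B wins 2–1.
A vs C: C wins 3–0.
A vs D: D wins 2–1.
B vs C: B wins 2–1.
B vs D: B wins 2–1.
C vs D: C wins 2–1.
B beats each rival — A (2–1), C (2–1), D (2–1) — so B is the Condorcet winner.

B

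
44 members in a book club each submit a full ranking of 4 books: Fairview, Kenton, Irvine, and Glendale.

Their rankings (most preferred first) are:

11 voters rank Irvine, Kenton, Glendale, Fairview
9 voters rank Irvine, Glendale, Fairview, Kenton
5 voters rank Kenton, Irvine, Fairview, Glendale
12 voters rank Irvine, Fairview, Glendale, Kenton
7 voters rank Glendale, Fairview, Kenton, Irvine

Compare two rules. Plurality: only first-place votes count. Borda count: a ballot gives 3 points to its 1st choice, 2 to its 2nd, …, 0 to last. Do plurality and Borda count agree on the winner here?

Plurality first-place counts: Fairview 0, Kenton 5, Irvine 32, Glendale 7 → Irvine.
Borda totals: Fairview 52, Kenton 44, Irvine 106, Glendale 62 → Irvine.
The two rules agree on Irvine.

Yes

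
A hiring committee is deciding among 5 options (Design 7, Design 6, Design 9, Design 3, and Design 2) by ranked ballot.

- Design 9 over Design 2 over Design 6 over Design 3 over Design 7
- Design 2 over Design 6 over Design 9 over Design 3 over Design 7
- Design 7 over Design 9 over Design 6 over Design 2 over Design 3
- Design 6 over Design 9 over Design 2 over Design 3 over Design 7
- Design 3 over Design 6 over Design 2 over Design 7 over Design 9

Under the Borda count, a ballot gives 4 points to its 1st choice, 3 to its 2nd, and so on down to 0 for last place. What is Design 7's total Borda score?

5

Borda scores:
  Design 7: 0 + 0 + 4 + 0 + 1 = 5
  Design 6: 2 + 3 + 2 + 4 + 3 = 14
  Design 9: 4 + 2 + 3 + 3 + 0 = 12
  Design 3: 1 + 1 + 0 + 1 + 4 = 7
  Design 2: 3 + 4 + 1 + 2 + 2 = 12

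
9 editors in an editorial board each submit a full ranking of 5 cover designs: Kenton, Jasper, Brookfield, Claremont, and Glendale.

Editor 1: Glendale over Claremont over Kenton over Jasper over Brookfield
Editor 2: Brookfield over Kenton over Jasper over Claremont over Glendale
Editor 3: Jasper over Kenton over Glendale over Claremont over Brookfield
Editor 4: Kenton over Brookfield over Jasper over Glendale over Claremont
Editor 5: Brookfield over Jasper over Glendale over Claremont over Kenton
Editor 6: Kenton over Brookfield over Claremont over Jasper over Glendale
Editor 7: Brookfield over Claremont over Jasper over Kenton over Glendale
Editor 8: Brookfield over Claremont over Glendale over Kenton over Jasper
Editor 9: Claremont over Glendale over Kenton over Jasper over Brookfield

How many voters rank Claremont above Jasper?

Ballots ranking Claremont above Jasper: 5.
Ballots ranking Jasper above Claremont: 4.
So 5 of 9 voters prefer Claremont to Jasper.

5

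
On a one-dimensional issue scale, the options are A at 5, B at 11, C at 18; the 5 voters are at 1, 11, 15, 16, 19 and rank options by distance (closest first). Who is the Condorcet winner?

With single-peaked preferences on a line, the Condorcet winner is the candidate closest to the median voter.
The median voter (position 15) is closest to C at 18.
Check: C vs B — voters closer to C: 3 of 5.

C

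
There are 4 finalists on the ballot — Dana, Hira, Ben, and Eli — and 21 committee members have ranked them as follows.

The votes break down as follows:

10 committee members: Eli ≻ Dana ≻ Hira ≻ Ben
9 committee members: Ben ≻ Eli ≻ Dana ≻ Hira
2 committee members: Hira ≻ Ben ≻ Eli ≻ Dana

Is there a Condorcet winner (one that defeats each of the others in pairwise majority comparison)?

No

Head-to-head results (21 voters total):
Dana vs Hira: Dana wins 19–2.
Dana vs Ben: Ben wins 11–10.
Dana vs Eli: Eli wins 21–0.
Hira vs Ben: Hira wins 12–9.
Hira vs Eli: Eli wins 19–2.
Ben vs Eli: Ben wins 11–10.
No candidate beats all others: Dana beats Hira beats Ben beats Dana, a majority cycle.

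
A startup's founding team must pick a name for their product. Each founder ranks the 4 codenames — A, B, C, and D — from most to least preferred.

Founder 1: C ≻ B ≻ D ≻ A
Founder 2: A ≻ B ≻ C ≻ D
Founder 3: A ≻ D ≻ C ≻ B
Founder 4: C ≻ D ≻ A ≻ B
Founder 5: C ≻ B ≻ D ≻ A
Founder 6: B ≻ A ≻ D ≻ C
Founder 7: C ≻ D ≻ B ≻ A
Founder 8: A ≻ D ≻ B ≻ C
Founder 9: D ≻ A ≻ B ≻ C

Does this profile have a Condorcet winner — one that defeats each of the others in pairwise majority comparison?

Head-to-head results (9 voters total):
A vs B: A wins 5–4.
A vs C: A wins 5–4.
A vs D: D wins 5–4.
B vs C: C wins 5–4.
B vs D: D wins 5–4.
C vs D: C wins 5–4.
No candidate beats all others: A beats C beats D beats A, a majority cycle.

No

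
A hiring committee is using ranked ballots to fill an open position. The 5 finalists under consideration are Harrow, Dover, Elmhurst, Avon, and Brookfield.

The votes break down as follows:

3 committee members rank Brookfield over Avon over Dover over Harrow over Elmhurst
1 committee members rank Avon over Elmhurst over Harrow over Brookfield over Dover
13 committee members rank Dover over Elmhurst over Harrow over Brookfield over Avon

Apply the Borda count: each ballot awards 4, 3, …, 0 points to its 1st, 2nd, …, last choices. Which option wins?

Borda scores:
  Harrow: 3·1 + 2 + 13·2 = 31
  Dover: 3·2 + 0 + 13·4 = 58
  Elmhurst: 3·0 + 3 + 13·3 = 42
  Avon: 3·3 + 4 + 13·0 = 13
  Brookfield: 3·4 + 1 + 13·1 = 26
Dover has the highest total.

Dover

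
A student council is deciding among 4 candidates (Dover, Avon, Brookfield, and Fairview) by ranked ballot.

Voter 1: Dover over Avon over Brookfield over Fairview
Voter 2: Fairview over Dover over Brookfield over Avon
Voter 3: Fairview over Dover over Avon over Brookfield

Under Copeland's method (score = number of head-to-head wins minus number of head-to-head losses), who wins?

Pairwise results:
  Dover vs Avon: Dover wins 3–0.
  Dover vs Brookfield: Dover wins 3–0.
  Dover vs Fairview: Fairview wins 2–1.
  Avon vs Brookfield: Avon wins 2–1.
  Avon vs Fairview: Fairview wins 2–1.
  Brookfield vs Fairview: Fairview wins 2–1.
Copeland scores (wins − losses):
  Dover: 2 − 1 = 1
  Avon: 1 − 2 = -1
  Brookfield: 0 − 3 = -3
  Fairview: 3 − 0 = 3
Fairview has the best Copeland score.

Fairview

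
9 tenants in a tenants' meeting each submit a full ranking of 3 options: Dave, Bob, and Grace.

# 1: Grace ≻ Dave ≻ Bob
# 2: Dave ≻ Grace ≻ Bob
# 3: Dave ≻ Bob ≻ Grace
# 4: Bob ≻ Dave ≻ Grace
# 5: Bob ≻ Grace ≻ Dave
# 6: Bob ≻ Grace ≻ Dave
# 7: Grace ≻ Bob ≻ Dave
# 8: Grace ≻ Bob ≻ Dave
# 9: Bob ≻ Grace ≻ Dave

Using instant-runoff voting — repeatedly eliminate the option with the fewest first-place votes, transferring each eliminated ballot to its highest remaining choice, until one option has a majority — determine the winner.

Round 1: Bob 4, Grace 3, Dave 2. Dave has the fewest and is eliminated.
Round 2: Bob 5, Grace 4. Bob has a majority.

Bob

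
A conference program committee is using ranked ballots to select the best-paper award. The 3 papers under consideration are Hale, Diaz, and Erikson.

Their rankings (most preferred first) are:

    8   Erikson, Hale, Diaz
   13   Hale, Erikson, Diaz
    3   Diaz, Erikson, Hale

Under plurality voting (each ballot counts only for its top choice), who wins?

First-place vote totals:
  Hale: 13
  Diaz: 3
  Erikson: 8
Hale has the most first-place votes.

Hale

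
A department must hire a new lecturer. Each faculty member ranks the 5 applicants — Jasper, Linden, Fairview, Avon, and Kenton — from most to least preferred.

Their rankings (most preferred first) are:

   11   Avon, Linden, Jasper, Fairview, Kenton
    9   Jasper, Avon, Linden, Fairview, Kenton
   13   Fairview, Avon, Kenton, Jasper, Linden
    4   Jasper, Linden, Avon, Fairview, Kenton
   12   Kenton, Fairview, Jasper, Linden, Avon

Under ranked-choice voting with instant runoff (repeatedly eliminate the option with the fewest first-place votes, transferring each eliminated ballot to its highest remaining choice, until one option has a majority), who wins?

Fairview

Round 1: Jasper 13, Fairview 13, Kenton 12, Avon 11, Linden 0. Linden has the fewest and is eliminated.
Round 2: Jasper 13, Fairview 13, Kenton 12, Avon 11. Avon has the fewest and is eliminated.
Round 3: Jasper 24, Fairview 13, Kenton 12. Kenton has the fewest and is eliminated.
Round 4: Fairview 25, Jasper 24. Fairview has a majority.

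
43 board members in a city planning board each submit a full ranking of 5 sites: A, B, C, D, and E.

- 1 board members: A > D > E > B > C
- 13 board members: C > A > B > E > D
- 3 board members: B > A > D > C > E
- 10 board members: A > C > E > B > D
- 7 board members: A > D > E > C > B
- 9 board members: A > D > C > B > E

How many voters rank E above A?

0

Ballots ranking E above A: 0.
Ballots ranking A above E: 1+13+3+10+7+9 = 43.
So 0 of 43 voters prefer E to A.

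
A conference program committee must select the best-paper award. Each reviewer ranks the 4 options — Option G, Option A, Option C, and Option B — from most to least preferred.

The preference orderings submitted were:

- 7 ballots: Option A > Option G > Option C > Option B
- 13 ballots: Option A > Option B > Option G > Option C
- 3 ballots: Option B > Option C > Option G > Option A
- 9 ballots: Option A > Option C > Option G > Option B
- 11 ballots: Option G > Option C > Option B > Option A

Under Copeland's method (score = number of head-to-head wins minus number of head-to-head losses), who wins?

Option A

Pairwise results:
  Option G vs Option A: Option A wins 29–14.
  Option G vs Option C: Option G wins 31–12.
  Option G vs Option B: Option G wins 27–16.
  Option A vs Option C: Option A wins 29–14.
  Option A vs Option B: Option A wins 29–14.
  Option C vs Option B: Option C wins 27–16.
Copeland scores (wins − losses):
  Option G: 2 − 1 = 1
  Option A: 3 − 0 = 3
  Option C: 1 − 2 = -1
  Option B: 0 − 3 = -3
Option A has the best Copeland score.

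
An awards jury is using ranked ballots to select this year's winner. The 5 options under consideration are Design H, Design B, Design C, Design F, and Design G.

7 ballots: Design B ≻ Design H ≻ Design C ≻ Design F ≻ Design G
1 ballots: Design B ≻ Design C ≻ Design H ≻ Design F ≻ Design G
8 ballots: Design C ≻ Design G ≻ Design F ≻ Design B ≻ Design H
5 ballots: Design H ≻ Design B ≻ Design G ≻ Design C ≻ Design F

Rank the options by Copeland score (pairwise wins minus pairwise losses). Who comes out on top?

Design B

Pairwise results:
  Design H vs Design B: Design B wins 16–5.
  Design H vs Design C: Design H wins 12–9.
  Design H vs Design F: Design H wins 13–8.
  Design H vs Design G: Design H wins 13–8.
  Design B vs Design C: Design B wins 13–8.
  Design B vs Design F: Design B wins 13–8.
  Design B vs Design G: Design B wins 13–8.
  Design C vs Design F: Design C wins 21–0.
  Design C vs Design G: Design C wins 16–5.
  Design F vs Design G: Design G wins 13–8.
Copeland scores (wins − losses):
  Design H: 3 − 1 = 2
  Design B: 4 − 0 = 4
  Design C: 2 − 2 = 0
  Design F: 0 − 4 = -4
  Design G: 1 − 3 = -2
Design B has the best Copeland score.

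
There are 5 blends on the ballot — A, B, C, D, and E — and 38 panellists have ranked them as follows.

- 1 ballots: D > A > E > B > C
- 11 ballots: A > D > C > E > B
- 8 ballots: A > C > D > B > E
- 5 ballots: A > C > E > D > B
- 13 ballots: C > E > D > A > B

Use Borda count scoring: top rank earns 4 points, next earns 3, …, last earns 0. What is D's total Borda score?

Borda scores:
  A: 3 + 11·4 + 8·4 + 5·4 + 13·1 = 112
  B: 1 + 11·0 + 8·1 + 5·0 + 13·0 = 9
  C: 0 + 11·2 + 8·3 + 5·3 + 13·4 = 113
  D: 4 + 11·3 + 8·2 + 5·1 + 13·2 = 84
  E: 2 + 11·1 + 8·0 + 5·2 + 13·3 = 62

84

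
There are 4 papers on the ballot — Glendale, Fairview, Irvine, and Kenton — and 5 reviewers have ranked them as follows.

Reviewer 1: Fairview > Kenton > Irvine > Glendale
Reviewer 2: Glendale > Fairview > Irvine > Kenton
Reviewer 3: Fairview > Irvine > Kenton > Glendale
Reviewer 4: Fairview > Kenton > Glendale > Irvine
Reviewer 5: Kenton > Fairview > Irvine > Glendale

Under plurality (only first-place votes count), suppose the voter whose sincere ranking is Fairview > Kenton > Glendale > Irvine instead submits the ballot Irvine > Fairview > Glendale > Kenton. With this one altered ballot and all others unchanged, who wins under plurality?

Fairview

First-place totals with the altered ballot: Glendale 1, Fairview 2, Irvine 1, Kenton 1.
The winner is unchanged: still Fairview.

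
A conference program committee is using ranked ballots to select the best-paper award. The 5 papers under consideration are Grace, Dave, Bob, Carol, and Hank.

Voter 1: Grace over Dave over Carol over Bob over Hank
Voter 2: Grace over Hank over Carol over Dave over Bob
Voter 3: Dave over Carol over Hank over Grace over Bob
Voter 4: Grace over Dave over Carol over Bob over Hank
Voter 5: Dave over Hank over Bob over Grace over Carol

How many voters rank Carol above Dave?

1

Ballots ranking Carol above Dave: 1.
Ballots ranking Dave above Carol: 4.
So 1 of 5 voters prefer Carol to Dave.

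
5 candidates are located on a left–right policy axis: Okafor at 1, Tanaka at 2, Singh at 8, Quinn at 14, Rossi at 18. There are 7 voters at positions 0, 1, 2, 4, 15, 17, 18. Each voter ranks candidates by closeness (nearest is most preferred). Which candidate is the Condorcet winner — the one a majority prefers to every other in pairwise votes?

Tanaka

With single-peaked preferences on a line, the Condorcet winner is the candidate closest to the median voter.
The median voter (position 4) is closest to Tanaka at 2.
Check: Tanaka vs Singh — voters closer to Tanaka: 4 of 7.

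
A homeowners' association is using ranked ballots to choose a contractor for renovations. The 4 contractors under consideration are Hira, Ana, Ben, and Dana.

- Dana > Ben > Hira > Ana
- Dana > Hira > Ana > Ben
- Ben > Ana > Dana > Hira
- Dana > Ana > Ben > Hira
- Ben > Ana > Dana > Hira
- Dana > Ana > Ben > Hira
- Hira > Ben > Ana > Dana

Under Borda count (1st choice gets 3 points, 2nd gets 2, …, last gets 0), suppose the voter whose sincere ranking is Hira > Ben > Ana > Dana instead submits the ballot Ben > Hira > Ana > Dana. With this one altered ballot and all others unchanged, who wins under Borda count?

Borda totals with the altered ballot: Hira 5, Ana 10, Ben 13, Dana 14.
The winner is unchanged: still Dana.

Dana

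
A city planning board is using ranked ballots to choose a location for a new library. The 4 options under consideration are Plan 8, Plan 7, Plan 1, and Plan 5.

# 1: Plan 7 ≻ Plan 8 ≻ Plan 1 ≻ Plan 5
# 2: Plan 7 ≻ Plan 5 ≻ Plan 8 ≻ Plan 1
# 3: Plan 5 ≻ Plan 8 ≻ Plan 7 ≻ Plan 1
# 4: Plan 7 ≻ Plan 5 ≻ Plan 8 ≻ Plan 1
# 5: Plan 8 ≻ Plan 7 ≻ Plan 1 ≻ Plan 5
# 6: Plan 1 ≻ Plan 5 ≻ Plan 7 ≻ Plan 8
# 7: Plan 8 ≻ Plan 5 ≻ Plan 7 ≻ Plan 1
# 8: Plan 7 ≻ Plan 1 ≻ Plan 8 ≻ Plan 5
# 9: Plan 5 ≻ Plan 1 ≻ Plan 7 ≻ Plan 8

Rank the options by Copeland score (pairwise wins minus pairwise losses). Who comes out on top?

Pairwise results:
  Plan 8 vs Plan 7: Plan 7 wins 6–3.
  Plan 8 vs Plan 1: Plan 8 wins 6–3.
  Plan 8 vs Plan 5: Plan 5 wins 5–4.
  Plan 7 vs Plan 1: Plan 7 wins 7–2.
  Plan 7 vs Plan 5: Plan 7 wins 5–4.
  Plan 1 vs Plan 5: Plan 5 wins 5–4.
Copeland scores (wins − losses):
  Plan 8: 1 − 2 = -1
  Plan 7: 3 − 0 = 3
  Plan 1: 0 − 3 = -3
  Plan 5: 2 − 1 = 1
Plan 7 has the best Copeland score.

Plan 7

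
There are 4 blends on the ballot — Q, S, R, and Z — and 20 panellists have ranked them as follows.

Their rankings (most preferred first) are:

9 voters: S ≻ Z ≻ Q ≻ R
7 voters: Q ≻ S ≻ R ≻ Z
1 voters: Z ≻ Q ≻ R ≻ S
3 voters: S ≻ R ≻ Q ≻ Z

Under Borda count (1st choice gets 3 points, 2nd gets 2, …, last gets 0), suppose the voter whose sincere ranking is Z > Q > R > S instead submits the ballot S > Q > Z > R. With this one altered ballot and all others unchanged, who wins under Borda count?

Borda totals with the altered ballot: Q 35, S 53, R 13, Z 19.
The winner is unchanged: still S.

S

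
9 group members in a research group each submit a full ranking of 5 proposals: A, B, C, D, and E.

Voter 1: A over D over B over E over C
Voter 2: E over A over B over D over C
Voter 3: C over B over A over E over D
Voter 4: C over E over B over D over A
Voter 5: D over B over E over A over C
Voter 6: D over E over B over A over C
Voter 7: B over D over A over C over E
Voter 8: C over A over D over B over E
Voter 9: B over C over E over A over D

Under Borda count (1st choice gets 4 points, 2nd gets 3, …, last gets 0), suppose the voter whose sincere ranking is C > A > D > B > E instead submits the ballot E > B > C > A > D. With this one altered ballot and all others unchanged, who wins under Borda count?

Borda totals with the altered ballot: A 15, B 25, C 14, D 16, E 20.
The winner is unchanged: still B.

B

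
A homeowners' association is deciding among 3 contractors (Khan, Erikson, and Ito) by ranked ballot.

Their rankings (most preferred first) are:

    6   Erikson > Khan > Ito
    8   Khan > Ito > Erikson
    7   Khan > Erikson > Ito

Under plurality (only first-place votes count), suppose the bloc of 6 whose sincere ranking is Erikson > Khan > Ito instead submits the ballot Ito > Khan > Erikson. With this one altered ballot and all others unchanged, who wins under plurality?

First-place totals with the altered ballot: Khan 15, Erikson 0, Ito 6.
The winner is unchanged: still Khan.

Khan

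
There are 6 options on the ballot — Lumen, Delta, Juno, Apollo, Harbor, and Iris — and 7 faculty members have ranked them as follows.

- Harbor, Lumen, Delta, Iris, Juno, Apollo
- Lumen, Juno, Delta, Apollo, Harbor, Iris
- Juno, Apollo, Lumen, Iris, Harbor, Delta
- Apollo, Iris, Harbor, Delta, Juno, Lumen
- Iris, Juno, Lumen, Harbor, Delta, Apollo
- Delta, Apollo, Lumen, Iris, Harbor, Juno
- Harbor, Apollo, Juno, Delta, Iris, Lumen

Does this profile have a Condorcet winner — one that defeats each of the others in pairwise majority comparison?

Head-to-head results (7 voters total):
Lumen vs Delta: Lumen wins 4–3.
Lumen vs Juno: Juno wins 4–3.
Lumen vs Apollo: Apollo wins 4–3.
Lumen vs Harbor: Lumen wins 4–3.
Lumen vs Iris: Lumen wins 4–3.
Delta vs Juno: Juno wins 4–3.
Delta vs Apollo: Delta wins 4–3.
Delta vs Harbor: Harbor wins 5–2.
Delta vs Iris: Delta wins 4–3.
Juno vs Apollo: Juno wins 4–3.
Juno vs Harbor: Harbor wins 4–3.
Juno vs Iris: Iris wins 4–3.
Apollo vs Harbor: Apollo wins 4–3.
Apollo vs Iris: Apollo wins 5–2.
Harbor vs Iris: Iris wins 4–3.
No candidate beats all others: Lumen beats Delta beats Apollo beats Lumen, a majority cycle.

No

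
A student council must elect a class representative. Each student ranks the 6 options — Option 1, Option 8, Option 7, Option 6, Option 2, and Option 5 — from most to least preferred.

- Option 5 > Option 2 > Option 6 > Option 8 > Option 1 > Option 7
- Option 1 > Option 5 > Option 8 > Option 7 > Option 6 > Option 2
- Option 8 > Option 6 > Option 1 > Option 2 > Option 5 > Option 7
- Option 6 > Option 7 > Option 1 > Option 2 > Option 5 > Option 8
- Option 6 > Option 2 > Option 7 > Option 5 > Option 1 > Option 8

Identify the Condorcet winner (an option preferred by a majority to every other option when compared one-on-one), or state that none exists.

Head-to-head results (5 voters total):
Option 1 vs Option 8: Option 1 wins 3–2.
Option 1 vs Option 7: Option 1 wins 3–2.
Option 1 vs Option 6: Option 6 wins 4–1.
Option 1 vs Option 2: Option 1 wins 3–2.
Option 1 vs Option 5: Option 1 wins 3–2.
Option 8 vs Option 7: Option 8 wins 3–2.
Option 8 vs Option 6: Option 6 wins 3–2.
Option 8 vs Option 2: Option 2 wins 3–2.
Option 8 vs Option 5: Option 5 wins 4–1.
Option 7 vs Option 6: Option 6 wins 4–1.
Option 7 vs Option 2: Option 2 wins 3–2.
Option 7 vs Option 5: Option 5 wins 3–2.
Option 6 vs Option 2: Option 6 wins 4–1.
Option 6 vs Option 5: Option 6 wins 3–2.
Option 2 vs Option 5: Option 2 wins 3–2.
Option 6 beats each rival — Option 1 (4–1), Option 8 (3–2), Option 7 (4–1), Option 2 (4–1), Option 5 (3–2) — so Option 6 is the Condorcet winner.

Option 6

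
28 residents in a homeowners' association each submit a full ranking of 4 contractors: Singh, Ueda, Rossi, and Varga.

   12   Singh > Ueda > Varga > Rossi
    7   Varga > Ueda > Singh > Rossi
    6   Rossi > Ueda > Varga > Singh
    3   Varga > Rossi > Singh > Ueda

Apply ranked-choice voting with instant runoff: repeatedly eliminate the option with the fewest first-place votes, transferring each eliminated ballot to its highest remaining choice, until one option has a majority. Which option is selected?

Varga

Round 1: Singh 12, Varga 10, Rossi 6, Ueda 0. Ueda has the fewest and is eliminated.
Round 2: Singh 12, Varga 10, Rossi 6. Rossi has the fewest and is eliminated.
Round 3: Varga 16, Singh 12. Varga has a majority.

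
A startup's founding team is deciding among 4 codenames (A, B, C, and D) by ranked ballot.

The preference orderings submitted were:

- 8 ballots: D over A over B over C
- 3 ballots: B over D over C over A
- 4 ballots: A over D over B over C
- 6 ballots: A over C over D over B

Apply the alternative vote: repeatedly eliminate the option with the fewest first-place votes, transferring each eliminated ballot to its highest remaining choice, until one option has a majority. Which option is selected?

D

Round 1: A 10, D 8, B 3, C 0. C has the fewest and is eliminated.
Round 2: A 10, D 8, B 3. B has the fewest and is eliminated.
Round 3: D 11, A 10. D has a majority.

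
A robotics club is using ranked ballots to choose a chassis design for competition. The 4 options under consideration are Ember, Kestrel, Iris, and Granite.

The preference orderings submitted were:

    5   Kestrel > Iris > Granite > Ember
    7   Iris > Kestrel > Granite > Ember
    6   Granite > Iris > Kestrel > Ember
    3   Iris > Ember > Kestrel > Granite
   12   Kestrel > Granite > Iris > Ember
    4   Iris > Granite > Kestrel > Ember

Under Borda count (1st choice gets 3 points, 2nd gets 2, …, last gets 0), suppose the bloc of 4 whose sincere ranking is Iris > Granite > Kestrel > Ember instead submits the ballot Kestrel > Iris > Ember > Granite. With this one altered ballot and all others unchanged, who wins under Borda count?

Borda totals with the altered ballot: Ember 10, Kestrel 86, Iris 72, Granite 54.
The winner is unchanged: still Kestrel.

Kestrel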